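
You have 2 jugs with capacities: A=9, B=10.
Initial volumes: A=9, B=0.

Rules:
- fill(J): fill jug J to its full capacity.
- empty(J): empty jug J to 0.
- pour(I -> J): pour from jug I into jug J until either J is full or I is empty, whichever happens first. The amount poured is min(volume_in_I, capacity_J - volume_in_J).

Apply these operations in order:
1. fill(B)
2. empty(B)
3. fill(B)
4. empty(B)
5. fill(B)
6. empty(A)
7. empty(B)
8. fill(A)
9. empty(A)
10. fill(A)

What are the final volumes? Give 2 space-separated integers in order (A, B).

Step 1: fill(B) -> (A=9 B=10)
Step 2: empty(B) -> (A=9 B=0)
Step 3: fill(B) -> (A=9 B=10)
Step 4: empty(B) -> (A=9 B=0)
Step 5: fill(B) -> (A=9 B=10)
Step 6: empty(A) -> (A=0 B=10)
Step 7: empty(B) -> (A=0 B=0)
Step 8: fill(A) -> (A=9 B=0)
Step 9: empty(A) -> (A=0 B=0)
Step 10: fill(A) -> (A=9 B=0)

Answer: 9 0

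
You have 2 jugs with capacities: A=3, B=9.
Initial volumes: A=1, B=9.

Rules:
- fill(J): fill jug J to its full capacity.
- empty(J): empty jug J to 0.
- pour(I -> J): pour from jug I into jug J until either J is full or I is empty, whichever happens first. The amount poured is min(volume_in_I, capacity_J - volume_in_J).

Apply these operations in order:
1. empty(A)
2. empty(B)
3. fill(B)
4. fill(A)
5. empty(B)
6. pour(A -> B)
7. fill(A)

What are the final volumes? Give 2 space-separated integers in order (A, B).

Step 1: empty(A) -> (A=0 B=9)
Step 2: empty(B) -> (A=0 B=0)
Step 3: fill(B) -> (A=0 B=9)
Step 4: fill(A) -> (A=3 B=9)
Step 5: empty(B) -> (A=3 B=0)
Step 6: pour(A -> B) -> (A=0 B=3)
Step 7: fill(A) -> (A=3 B=3)

Answer: 3 3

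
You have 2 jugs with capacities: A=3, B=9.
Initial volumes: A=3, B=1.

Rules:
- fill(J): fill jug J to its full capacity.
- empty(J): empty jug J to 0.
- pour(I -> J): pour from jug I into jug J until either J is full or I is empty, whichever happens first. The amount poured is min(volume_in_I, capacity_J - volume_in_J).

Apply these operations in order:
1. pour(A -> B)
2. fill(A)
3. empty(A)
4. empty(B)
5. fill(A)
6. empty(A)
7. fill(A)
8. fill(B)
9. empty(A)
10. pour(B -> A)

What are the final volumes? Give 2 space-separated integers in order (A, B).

Answer: 3 6

Derivation:
Step 1: pour(A -> B) -> (A=0 B=4)
Step 2: fill(A) -> (A=3 B=4)
Step 3: empty(A) -> (A=0 B=4)
Step 4: empty(B) -> (A=0 B=0)
Step 5: fill(A) -> (A=3 B=0)
Step 6: empty(A) -> (A=0 B=0)
Step 7: fill(A) -> (A=3 B=0)
Step 8: fill(B) -> (A=3 B=9)
Step 9: empty(A) -> (A=0 B=9)
Step 10: pour(B -> A) -> (A=3 B=6)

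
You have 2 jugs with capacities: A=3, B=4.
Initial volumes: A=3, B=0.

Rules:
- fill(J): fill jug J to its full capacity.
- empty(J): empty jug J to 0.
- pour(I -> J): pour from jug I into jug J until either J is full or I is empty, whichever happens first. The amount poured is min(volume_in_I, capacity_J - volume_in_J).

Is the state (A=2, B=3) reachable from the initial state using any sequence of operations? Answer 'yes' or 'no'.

Answer: no

Derivation:
BFS explored all 14 reachable states.
Reachable set includes: (0,0), (0,1), (0,2), (0,3), (0,4), (1,0), (1,4), (2,0), (2,4), (3,0), (3,1), (3,2) ...
Target (A=2, B=3) not in reachable set → no.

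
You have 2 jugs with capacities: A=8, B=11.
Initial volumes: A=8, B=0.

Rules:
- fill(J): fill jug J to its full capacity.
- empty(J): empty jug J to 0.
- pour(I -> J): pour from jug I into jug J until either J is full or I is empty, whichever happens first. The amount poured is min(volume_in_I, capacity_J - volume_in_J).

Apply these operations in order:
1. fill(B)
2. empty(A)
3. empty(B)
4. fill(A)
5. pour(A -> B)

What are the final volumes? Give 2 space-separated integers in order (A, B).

Step 1: fill(B) -> (A=8 B=11)
Step 2: empty(A) -> (A=0 B=11)
Step 3: empty(B) -> (A=0 B=0)
Step 4: fill(A) -> (A=8 B=0)
Step 5: pour(A -> B) -> (A=0 B=8)

Answer: 0 8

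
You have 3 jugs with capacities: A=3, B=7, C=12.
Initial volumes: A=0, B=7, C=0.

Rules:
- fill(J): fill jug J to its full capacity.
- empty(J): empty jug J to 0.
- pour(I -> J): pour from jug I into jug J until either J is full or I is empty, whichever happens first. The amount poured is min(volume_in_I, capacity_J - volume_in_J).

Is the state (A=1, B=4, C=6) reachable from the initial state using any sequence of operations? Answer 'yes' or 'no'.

BFS explored all 284 reachable states.
Reachable set includes: (0,0,0), (0,0,1), (0,0,2), (0,0,3), (0,0,4), (0,0,5), (0,0,6), (0,0,7), (0,0,8), (0,0,9), (0,0,10), (0,0,11) ...
Target (A=1, B=4, C=6) not in reachable set → no.

Answer: no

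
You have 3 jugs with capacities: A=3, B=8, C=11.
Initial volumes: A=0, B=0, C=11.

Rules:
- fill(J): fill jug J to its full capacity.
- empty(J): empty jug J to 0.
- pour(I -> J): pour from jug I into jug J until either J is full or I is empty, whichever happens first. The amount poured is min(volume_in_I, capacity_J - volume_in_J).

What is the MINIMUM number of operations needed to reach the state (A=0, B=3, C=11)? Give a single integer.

Answer: 2

Derivation:
BFS from (A=0, B=0, C=11). One shortest path:
  1. fill(A) -> (A=3 B=0 C=11)
  2. pour(A -> B) -> (A=0 B=3 C=11)
Reached target in 2 moves.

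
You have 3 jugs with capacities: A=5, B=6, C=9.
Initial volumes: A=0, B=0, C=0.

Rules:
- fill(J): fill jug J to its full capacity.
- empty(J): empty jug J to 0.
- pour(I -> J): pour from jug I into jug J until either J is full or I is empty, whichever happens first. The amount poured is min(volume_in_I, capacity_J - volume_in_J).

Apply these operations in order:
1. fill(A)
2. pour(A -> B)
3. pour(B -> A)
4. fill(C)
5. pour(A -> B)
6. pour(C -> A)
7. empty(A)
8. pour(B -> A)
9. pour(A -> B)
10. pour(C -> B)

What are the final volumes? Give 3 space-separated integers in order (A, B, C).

Step 1: fill(A) -> (A=5 B=0 C=0)
Step 2: pour(A -> B) -> (A=0 B=5 C=0)
Step 3: pour(B -> A) -> (A=5 B=0 C=0)
Step 4: fill(C) -> (A=5 B=0 C=9)
Step 5: pour(A -> B) -> (A=0 B=5 C=9)
Step 6: pour(C -> A) -> (A=5 B=5 C=4)
Step 7: empty(A) -> (A=0 B=5 C=4)
Step 8: pour(B -> A) -> (A=5 B=0 C=4)
Step 9: pour(A -> B) -> (A=0 B=5 C=4)
Step 10: pour(C -> B) -> (A=0 B=6 C=3)

Answer: 0 6 3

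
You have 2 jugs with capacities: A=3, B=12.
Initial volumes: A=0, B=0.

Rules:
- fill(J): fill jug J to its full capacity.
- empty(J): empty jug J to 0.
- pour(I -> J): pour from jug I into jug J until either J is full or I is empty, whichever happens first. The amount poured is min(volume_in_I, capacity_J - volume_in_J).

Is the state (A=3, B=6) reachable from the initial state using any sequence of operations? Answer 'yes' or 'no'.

Answer: yes

Derivation:
BFS from (A=0, B=0):
  1. fill(B) -> (A=0 B=12)
  2. pour(B -> A) -> (A=3 B=9)
  3. empty(A) -> (A=0 B=9)
  4. pour(B -> A) -> (A=3 B=6)
Target reached → yes.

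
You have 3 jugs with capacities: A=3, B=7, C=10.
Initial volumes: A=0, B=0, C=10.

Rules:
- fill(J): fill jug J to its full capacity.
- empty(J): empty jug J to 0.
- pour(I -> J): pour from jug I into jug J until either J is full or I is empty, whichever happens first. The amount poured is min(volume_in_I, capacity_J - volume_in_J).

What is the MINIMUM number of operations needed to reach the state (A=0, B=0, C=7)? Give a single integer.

Answer: 2

Derivation:
BFS from (A=0, B=0, C=10). One shortest path:
  1. pour(C -> A) -> (A=3 B=0 C=7)
  2. empty(A) -> (A=0 B=0 C=7)
Reached target in 2 moves.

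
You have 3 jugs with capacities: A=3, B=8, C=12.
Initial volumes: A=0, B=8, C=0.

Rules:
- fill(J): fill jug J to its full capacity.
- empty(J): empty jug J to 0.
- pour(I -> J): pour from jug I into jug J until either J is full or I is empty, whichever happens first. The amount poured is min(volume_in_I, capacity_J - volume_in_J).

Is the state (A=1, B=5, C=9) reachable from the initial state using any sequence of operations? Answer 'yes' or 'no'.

Answer: no

Derivation:
BFS explored all 314 reachable states.
Reachable set includes: (0,0,0), (0,0,1), (0,0,2), (0,0,3), (0,0,4), (0,0,5), (0,0,6), (0,0,7), (0,0,8), (0,0,9), (0,0,10), (0,0,11) ...
Target (A=1, B=5, C=9) not in reachable set → no.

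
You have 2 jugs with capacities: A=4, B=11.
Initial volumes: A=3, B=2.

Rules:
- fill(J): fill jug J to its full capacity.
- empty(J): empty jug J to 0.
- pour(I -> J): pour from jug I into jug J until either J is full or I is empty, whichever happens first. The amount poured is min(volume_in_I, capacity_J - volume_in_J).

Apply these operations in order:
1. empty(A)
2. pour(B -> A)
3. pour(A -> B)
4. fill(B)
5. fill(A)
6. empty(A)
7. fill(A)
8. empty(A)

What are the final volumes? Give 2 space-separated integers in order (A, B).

Answer: 0 11

Derivation:
Step 1: empty(A) -> (A=0 B=2)
Step 2: pour(B -> A) -> (A=2 B=0)
Step 3: pour(A -> B) -> (A=0 B=2)
Step 4: fill(B) -> (A=0 B=11)
Step 5: fill(A) -> (A=4 B=11)
Step 6: empty(A) -> (A=0 B=11)
Step 7: fill(A) -> (A=4 B=11)
Step 8: empty(A) -> (A=0 B=11)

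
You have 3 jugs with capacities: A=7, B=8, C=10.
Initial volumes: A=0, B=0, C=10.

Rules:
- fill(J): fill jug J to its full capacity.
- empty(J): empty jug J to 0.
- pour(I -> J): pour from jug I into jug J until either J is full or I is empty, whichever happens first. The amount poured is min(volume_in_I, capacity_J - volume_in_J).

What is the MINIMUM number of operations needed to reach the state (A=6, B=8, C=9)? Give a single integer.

BFS from (A=0, B=0, C=10). One shortest path:
  1. fill(A) -> (A=7 B=0 C=10)
  2. pour(A -> B) -> (A=0 B=7 C=10)
  3. fill(A) -> (A=7 B=7 C=10)
  4. pour(C -> B) -> (A=7 B=8 C=9)
  5. empty(B) -> (A=7 B=0 C=9)
  6. pour(A -> B) -> (A=0 B=7 C=9)
  7. fill(A) -> (A=7 B=7 C=9)
  8. pour(A -> B) -> (A=6 B=8 C=9)
Reached target in 8 moves.

Answer: 8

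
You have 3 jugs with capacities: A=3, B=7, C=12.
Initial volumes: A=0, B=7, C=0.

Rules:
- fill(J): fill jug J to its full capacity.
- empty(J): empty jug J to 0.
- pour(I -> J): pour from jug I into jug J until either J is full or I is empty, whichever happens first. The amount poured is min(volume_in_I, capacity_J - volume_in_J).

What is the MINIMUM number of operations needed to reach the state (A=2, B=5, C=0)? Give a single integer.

Answer: 7

Derivation:
BFS from (A=0, B=7, C=0). One shortest path:
  1. pour(B -> C) -> (A=0 B=0 C=7)
  2. fill(B) -> (A=0 B=7 C=7)
  3. pour(B -> C) -> (A=0 B=2 C=12)
  4. pour(B -> A) -> (A=2 B=0 C=12)
  5. pour(C -> B) -> (A=2 B=7 C=5)
  6. empty(B) -> (A=2 B=0 C=5)
  7. pour(C -> B) -> (A=2 B=5 C=0)
Reached target in 7 moves.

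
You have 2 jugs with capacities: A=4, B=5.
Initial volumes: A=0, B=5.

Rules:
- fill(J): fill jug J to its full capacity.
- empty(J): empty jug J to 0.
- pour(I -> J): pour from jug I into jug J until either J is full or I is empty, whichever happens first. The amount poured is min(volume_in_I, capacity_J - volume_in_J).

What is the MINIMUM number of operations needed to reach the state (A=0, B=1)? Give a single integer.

Answer: 2

Derivation:
BFS from (A=0, B=5). One shortest path:
  1. pour(B -> A) -> (A=4 B=1)
  2. empty(A) -> (A=0 B=1)
Reached target in 2 moves.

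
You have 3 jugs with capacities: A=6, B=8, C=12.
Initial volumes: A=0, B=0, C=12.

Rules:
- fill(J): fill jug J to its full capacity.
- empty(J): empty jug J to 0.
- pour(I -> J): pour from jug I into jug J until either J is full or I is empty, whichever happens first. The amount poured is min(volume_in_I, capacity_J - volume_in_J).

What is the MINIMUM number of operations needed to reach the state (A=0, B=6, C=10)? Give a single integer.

Answer: 6

Derivation:
BFS from (A=0, B=0, C=12). One shortest path:
  1. fill(A) -> (A=6 B=0 C=12)
  2. pour(A -> B) -> (A=0 B=6 C=12)
  3. fill(A) -> (A=6 B=6 C=12)
  4. pour(C -> B) -> (A=6 B=8 C=10)
  5. empty(B) -> (A=6 B=0 C=10)
  6. pour(A -> B) -> (A=0 B=6 C=10)
Reached target in 6 moves.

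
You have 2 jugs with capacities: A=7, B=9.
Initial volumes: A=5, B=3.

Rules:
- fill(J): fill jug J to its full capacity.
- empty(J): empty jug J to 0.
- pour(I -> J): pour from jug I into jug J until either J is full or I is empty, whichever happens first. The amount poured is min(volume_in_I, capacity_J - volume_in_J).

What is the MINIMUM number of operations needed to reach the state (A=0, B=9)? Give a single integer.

BFS from (A=5, B=3). One shortest path:
  1. empty(A) -> (A=0 B=3)
  2. fill(B) -> (A=0 B=9)
Reached target in 2 moves.

Answer: 2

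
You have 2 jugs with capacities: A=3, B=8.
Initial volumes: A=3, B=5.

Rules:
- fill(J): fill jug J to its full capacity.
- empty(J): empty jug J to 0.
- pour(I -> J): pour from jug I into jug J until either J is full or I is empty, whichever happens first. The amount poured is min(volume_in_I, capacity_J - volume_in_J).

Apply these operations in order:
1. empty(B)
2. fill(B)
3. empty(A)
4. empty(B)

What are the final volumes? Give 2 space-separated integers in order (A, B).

Step 1: empty(B) -> (A=3 B=0)
Step 2: fill(B) -> (A=3 B=8)
Step 3: empty(A) -> (A=0 B=8)
Step 4: empty(B) -> (A=0 B=0)

Answer: 0 0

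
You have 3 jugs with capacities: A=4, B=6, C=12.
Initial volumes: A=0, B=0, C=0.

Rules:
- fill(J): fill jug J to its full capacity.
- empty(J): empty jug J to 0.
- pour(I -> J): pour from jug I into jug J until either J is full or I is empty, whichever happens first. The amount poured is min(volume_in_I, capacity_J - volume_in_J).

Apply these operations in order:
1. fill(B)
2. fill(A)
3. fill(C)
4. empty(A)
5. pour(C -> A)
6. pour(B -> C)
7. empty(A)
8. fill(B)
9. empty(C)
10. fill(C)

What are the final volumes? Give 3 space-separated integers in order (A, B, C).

Answer: 0 6 12

Derivation:
Step 1: fill(B) -> (A=0 B=6 C=0)
Step 2: fill(A) -> (A=4 B=6 C=0)
Step 3: fill(C) -> (A=4 B=6 C=12)
Step 4: empty(A) -> (A=0 B=6 C=12)
Step 5: pour(C -> A) -> (A=4 B=6 C=8)
Step 6: pour(B -> C) -> (A=4 B=2 C=12)
Step 7: empty(A) -> (A=0 B=2 C=12)
Step 8: fill(B) -> (A=0 B=6 C=12)
Step 9: empty(C) -> (A=0 B=6 C=0)
Step 10: fill(C) -> (A=0 B=6 C=12)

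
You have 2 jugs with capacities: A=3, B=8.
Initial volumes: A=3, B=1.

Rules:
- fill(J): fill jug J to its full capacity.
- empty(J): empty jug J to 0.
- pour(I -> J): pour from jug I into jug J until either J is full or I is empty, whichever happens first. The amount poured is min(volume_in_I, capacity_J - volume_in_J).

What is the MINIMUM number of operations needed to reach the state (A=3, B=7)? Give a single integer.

BFS from (A=3, B=1). One shortest path:
  1. pour(A -> B) -> (A=0 B=4)
  2. fill(A) -> (A=3 B=4)
  3. pour(A -> B) -> (A=0 B=7)
  4. fill(A) -> (A=3 B=7)
Reached target in 4 moves.

Answer: 4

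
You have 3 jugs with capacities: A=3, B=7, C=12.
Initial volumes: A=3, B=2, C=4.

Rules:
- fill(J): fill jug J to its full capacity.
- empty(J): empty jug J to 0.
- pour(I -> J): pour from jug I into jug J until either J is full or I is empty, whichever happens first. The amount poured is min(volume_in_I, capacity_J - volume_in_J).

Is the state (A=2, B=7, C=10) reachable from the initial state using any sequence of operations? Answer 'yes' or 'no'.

BFS from (A=3, B=2, C=4):
  1. pour(A -> C) -> (A=0 B=2 C=7)
  2. fill(A) -> (A=3 B=2 C=7)
  3. pour(A -> C) -> (A=0 B=2 C=10)
  4. pour(B -> A) -> (A=2 B=0 C=10)
  5. fill(B) -> (A=2 B=7 C=10)
Target reached → yes.

Answer: yes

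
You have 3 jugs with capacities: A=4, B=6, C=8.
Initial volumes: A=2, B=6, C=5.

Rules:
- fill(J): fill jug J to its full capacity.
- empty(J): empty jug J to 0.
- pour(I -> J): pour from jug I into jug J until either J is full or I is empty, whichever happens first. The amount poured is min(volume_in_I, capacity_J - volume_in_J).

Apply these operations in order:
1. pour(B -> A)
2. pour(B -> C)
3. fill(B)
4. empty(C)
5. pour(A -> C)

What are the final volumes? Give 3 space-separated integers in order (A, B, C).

Answer: 0 6 4

Derivation:
Step 1: pour(B -> A) -> (A=4 B=4 C=5)
Step 2: pour(B -> C) -> (A=4 B=1 C=8)
Step 3: fill(B) -> (A=4 B=6 C=8)
Step 4: empty(C) -> (A=4 B=6 C=0)
Step 5: pour(A -> C) -> (A=0 B=6 C=4)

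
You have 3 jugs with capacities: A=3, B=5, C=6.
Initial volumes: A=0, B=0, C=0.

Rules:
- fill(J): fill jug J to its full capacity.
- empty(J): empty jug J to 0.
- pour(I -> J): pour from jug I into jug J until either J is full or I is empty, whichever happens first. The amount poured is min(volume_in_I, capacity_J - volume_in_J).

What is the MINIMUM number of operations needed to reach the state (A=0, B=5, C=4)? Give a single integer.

BFS from (A=0, B=0, C=0). One shortest path:
  1. fill(A) -> (A=3 B=0 C=0)
  2. fill(C) -> (A=3 B=0 C=6)
  3. pour(A -> B) -> (A=0 B=3 C=6)
  4. pour(C -> B) -> (A=0 B=5 C=4)
Reached target in 4 moves.

Answer: 4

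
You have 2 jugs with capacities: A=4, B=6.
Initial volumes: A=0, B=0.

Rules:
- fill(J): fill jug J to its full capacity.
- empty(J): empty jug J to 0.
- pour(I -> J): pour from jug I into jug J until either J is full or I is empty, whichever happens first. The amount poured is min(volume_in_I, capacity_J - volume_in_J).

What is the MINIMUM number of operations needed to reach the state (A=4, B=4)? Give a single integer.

BFS from (A=0, B=0). One shortest path:
  1. fill(A) -> (A=4 B=0)
  2. pour(A -> B) -> (A=0 B=4)
  3. fill(A) -> (A=4 B=4)
Reached target in 3 moves.

Answer: 3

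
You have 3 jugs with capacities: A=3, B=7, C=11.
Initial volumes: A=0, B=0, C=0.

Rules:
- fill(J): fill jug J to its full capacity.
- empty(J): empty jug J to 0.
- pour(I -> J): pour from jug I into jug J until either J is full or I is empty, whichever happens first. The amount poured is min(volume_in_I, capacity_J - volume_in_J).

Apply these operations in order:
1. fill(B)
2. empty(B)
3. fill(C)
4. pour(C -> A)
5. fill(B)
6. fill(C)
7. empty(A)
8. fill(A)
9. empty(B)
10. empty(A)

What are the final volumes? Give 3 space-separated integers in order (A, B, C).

Answer: 0 0 11

Derivation:
Step 1: fill(B) -> (A=0 B=7 C=0)
Step 2: empty(B) -> (A=0 B=0 C=0)
Step 3: fill(C) -> (A=0 B=0 C=11)
Step 4: pour(C -> A) -> (A=3 B=0 C=8)
Step 5: fill(B) -> (A=3 B=7 C=8)
Step 6: fill(C) -> (A=3 B=7 C=11)
Step 7: empty(A) -> (A=0 B=7 C=11)
Step 8: fill(A) -> (A=3 B=7 C=11)
Step 9: empty(B) -> (A=3 B=0 C=11)
Step 10: empty(A) -> (A=0 B=0 C=11)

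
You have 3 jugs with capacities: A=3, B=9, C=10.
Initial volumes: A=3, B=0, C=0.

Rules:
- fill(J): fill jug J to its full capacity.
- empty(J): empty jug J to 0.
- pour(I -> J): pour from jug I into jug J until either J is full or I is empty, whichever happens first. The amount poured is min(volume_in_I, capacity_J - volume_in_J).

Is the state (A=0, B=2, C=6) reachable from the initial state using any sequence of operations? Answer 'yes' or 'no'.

BFS from (A=3, B=0, C=0):
  1. fill(B) -> (A=3 B=9 C=0)
  2. pour(A -> C) -> (A=0 B=9 C=3)
  3. fill(A) -> (A=3 B=9 C=3)
  4. pour(B -> C) -> (A=3 B=2 C=10)
  5. empty(C) -> (A=3 B=2 C=0)
  6. pour(A -> C) -> (A=0 B=2 C=3)
  7. fill(A) -> (A=3 B=2 C=3)
  8. pour(A -> C) -> (A=0 B=2 C=6)
Target reached → yes.

Answer: yes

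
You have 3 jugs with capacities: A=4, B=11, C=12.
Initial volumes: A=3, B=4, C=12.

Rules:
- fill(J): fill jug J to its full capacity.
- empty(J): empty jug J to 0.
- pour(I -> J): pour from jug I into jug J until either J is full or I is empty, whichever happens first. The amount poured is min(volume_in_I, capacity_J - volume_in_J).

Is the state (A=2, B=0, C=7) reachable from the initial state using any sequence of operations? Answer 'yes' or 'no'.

Answer: yes

Derivation:
BFS from (A=3, B=4, C=12):
  1. pour(C -> B) -> (A=3 B=11 C=5)
  2. empty(B) -> (A=3 B=0 C=5)
  3. pour(C -> B) -> (A=3 B=5 C=0)
  4. fill(C) -> (A=3 B=5 C=12)
  5. pour(C -> A) -> (A=4 B=5 C=11)
  6. pour(A -> B) -> (A=0 B=9 C=11)
  7. pour(C -> A) -> (A=4 B=9 C=7)
  8. pour(A -> B) -> (A=2 B=11 C=7)
  9. empty(B) -> (A=2 B=0 C=7)
Target reached → yes.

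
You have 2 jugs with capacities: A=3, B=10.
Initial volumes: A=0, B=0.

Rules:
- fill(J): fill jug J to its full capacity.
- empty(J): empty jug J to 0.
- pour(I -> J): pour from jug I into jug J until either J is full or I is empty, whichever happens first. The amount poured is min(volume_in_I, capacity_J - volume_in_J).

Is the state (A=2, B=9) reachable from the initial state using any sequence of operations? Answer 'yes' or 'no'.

BFS explored all 26 reachable states.
Reachable set includes: (0,0), (0,1), (0,2), (0,3), (0,4), (0,5), (0,6), (0,7), (0,8), (0,9), (0,10), (1,0) ...
Target (A=2, B=9) not in reachable set → no.

Answer: no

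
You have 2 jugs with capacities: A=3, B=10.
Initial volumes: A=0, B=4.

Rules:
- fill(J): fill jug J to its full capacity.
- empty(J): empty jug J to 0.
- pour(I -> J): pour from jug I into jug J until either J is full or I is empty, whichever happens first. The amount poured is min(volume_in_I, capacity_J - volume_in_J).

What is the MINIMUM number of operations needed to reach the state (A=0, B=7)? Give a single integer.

Answer: 2

Derivation:
BFS from (A=0, B=4). One shortest path:
  1. fill(A) -> (A=3 B=4)
  2. pour(A -> B) -> (A=0 B=7)
Reached target in 2 moves.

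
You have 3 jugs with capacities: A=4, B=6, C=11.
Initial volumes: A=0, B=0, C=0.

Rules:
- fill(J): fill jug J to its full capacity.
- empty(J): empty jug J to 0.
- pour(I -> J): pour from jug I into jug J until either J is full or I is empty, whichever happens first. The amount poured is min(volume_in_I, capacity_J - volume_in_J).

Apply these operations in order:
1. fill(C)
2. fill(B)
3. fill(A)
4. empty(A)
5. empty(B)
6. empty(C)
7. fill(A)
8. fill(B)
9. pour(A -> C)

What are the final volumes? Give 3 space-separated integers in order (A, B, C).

Answer: 0 6 4

Derivation:
Step 1: fill(C) -> (A=0 B=0 C=11)
Step 2: fill(B) -> (A=0 B=6 C=11)
Step 3: fill(A) -> (A=4 B=6 C=11)
Step 4: empty(A) -> (A=0 B=6 C=11)
Step 5: empty(B) -> (A=0 B=0 C=11)
Step 6: empty(C) -> (A=0 B=0 C=0)
Step 7: fill(A) -> (A=4 B=0 C=0)
Step 8: fill(B) -> (A=4 B=6 C=0)
Step 9: pour(A -> C) -> (A=0 B=6 C=4)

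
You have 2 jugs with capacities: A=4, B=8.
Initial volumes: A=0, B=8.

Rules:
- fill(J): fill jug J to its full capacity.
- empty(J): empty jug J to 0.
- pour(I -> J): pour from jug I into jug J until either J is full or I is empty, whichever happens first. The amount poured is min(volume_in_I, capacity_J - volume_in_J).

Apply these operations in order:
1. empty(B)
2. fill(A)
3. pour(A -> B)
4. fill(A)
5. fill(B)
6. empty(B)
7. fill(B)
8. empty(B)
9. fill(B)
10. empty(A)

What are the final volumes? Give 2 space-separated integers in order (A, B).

Step 1: empty(B) -> (A=0 B=0)
Step 2: fill(A) -> (A=4 B=0)
Step 3: pour(A -> B) -> (A=0 B=4)
Step 4: fill(A) -> (A=4 B=4)
Step 5: fill(B) -> (A=4 B=8)
Step 6: empty(B) -> (A=4 B=0)
Step 7: fill(B) -> (A=4 B=8)
Step 8: empty(B) -> (A=4 B=0)
Step 9: fill(B) -> (A=4 B=8)
Step 10: empty(A) -> (A=0 B=8)

Answer: 0 8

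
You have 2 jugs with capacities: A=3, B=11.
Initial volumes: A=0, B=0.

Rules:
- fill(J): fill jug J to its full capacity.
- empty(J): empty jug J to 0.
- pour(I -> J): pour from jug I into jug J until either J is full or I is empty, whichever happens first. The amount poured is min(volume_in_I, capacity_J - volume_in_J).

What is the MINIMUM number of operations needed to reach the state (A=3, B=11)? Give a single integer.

BFS from (A=0, B=0). One shortest path:
  1. fill(A) -> (A=3 B=0)
  2. fill(B) -> (A=3 B=11)
Reached target in 2 moves.

Answer: 2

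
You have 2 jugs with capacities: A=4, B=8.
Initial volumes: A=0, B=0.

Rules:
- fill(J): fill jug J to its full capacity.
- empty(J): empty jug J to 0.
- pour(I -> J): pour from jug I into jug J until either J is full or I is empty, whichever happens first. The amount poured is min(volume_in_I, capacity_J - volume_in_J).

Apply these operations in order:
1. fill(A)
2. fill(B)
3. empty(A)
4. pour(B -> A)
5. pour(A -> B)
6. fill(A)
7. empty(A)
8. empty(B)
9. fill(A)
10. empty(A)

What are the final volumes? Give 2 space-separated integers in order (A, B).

Answer: 0 0

Derivation:
Step 1: fill(A) -> (A=4 B=0)
Step 2: fill(B) -> (A=4 B=8)
Step 3: empty(A) -> (A=0 B=8)
Step 4: pour(B -> A) -> (A=4 B=4)
Step 5: pour(A -> B) -> (A=0 B=8)
Step 6: fill(A) -> (A=4 B=8)
Step 7: empty(A) -> (A=0 B=8)
Step 8: empty(B) -> (A=0 B=0)
Step 9: fill(A) -> (A=4 B=0)
Step 10: empty(A) -> (A=0 B=0)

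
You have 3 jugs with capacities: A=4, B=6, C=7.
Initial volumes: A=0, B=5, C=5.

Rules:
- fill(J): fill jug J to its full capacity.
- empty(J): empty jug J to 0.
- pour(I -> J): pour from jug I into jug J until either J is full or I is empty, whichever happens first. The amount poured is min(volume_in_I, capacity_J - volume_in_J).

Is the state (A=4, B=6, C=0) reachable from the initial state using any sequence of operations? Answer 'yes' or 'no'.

BFS from (A=0, B=5, C=5):
  1. pour(B -> A) -> (A=4 B=1 C=5)
  2. pour(C -> B) -> (A=4 B=6 C=0)
Target reached → yes.

Answer: yes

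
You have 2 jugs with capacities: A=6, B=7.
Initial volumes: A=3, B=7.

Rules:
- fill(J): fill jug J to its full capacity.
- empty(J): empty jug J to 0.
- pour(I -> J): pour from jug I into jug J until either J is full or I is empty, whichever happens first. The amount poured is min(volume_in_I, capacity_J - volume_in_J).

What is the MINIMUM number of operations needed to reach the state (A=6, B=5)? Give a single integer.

Answer: 5

Derivation:
BFS from (A=3, B=7). One shortest path:
  1. pour(B -> A) -> (A=6 B=4)
  2. empty(A) -> (A=0 B=4)
  3. pour(B -> A) -> (A=4 B=0)
  4. fill(B) -> (A=4 B=7)
  5. pour(B -> A) -> (A=6 B=5)
Reached target in 5 moves.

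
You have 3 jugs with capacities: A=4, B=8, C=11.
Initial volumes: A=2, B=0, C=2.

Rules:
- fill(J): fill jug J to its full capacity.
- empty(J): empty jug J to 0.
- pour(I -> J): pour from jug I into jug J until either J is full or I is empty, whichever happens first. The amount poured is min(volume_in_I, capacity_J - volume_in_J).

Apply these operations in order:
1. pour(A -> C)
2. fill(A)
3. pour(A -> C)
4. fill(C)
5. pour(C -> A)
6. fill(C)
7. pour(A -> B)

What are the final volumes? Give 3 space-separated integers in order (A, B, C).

Answer: 0 4 11

Derivation:
Step 1: pour(A -> C) -> (A=0 B=0 C=4)
Step 2: fill(A) -> (A=4 B=0 C=4)
Step 3: pour(A -> C) -> (A=0 B=0 C=8)
Step 4: fill(C) -> (A=0 B=0 C=11)
Step 5: pour(C -> A) -> (A=4 B=0 C=7)
Step 6: fill(C) -> (A=4 B=0 C=11)
Step 7: pour(A -> B) -> (A=0 B=4 C=11)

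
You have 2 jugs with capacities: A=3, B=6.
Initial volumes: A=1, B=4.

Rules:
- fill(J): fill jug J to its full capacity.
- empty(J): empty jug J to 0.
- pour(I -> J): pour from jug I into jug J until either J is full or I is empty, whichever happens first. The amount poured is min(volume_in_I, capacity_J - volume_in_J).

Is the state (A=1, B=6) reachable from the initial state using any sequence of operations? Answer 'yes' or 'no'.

BFS from (A=1, B=4):
  1. fill(B) -> (A=1 B=6)
Target reached → yes.

Answer: yes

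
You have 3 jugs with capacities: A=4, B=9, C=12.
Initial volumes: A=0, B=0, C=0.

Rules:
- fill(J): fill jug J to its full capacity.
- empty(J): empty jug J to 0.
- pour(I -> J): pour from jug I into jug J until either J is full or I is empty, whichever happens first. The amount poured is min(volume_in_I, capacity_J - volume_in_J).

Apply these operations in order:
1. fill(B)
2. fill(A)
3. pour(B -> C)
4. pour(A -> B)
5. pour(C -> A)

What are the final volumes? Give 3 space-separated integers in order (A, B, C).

Step 1: fill(B) -> (A=0 B=9 C=0)
Step 2: fill(A) -> (A=4 B=9 C=0)
Step 3: pour(B -> C) -> (A=4 B=0 C=9)
Step 4: pour(A -> B) -> (A=0 B=4 C=9)
Step 5: pour(C -> A) -> (A=4 B=4 C=5)

Answer: 4 4 5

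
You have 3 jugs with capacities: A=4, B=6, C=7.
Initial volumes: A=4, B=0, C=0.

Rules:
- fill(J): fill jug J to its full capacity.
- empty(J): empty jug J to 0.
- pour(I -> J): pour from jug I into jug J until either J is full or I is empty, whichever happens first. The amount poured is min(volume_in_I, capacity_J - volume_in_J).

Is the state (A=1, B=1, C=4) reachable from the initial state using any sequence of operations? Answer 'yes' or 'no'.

BFS explored all 190 reachable states.
Reachable set includes: (0,0,0), (0,0,1), (0,0,2), (0,0,3), (0,0,4), (0,0,5), (0,0,6), (0,0,7), (0,1,0), (0,1,1), (0,1,2), (0,1,3) ...
Target (A=1, B=1, C=4) not in reachable set → no.

Answer: no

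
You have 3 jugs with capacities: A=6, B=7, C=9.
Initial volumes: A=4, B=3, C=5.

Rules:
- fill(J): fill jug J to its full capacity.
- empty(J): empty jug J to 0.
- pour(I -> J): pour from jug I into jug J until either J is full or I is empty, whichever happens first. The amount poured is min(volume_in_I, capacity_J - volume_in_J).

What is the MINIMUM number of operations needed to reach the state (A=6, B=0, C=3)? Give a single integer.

BFS from (A=4, B=3, C=5). One shortest path:
  1. empty(B) -> (A=4 B=0 C=5)
  2. pour(C -> A) -> (A=6 B=0 C=3)
Reached target in 2 moves.

Answer: 2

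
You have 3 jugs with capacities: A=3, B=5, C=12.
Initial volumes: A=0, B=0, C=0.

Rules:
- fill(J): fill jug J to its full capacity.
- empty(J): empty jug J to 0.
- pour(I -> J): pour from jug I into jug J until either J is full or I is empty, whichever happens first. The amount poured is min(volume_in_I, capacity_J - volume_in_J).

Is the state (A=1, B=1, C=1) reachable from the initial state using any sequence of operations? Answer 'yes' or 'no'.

Answer: no

Derivation:
BFS explored all 224 reachable states.
Reachable set includes: (0,0,0), (0,0,1), (0,0,2), (0,0,3), (0,0,4), (0,0,5), (0,0,6), (0,0,7), (0,0,8), (0,0,9), (0,0,10), (0,0,11) ...
Target (A=1, B=1, C=1) not in reachable set → no.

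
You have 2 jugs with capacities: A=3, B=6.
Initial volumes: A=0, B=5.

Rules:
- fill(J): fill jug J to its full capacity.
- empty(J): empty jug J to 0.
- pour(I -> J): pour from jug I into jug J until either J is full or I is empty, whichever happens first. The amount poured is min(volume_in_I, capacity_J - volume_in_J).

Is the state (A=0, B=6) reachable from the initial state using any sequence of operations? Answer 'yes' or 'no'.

Answer: yes

Derivation:
BFS from (A=0, B=5):
  1. fill(B) -> (A=0 B=6)
Target reached → yes.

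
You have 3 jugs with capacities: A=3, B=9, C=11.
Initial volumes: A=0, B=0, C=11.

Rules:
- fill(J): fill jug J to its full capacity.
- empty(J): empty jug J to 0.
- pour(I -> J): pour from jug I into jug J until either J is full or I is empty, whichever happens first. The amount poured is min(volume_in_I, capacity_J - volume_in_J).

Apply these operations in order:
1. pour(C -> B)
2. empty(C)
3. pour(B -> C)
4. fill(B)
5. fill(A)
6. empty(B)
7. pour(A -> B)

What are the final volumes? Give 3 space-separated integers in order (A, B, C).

Step 1: pour(C -> B) -> (A=0 B=9 C=2)
Step 2: empty(C) -> (A=0 B=9 C=0)
Step 3: pour(B -> C) -> (A=0 B=0 C=9)
Step 4: fill(B) -> (A=0 B=9 C=9)
Step 5: fill(A) -> (A=3 B=9 C=9)
Step 6: empty(B) -> (A=3 B=0 C=9)
Step 7: pour(A -> B) -> (A=0 B=3 C=9)

Answer: 0 3 9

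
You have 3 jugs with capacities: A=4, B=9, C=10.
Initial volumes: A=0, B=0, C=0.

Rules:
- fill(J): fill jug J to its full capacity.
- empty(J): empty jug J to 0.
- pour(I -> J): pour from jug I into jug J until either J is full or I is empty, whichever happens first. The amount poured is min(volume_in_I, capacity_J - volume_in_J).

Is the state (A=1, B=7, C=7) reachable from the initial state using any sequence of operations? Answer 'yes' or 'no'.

BFS explored all 334 reachable states.
Reachable set includes: (0,0,0), (0,0,1), (0,0,2), (0,0,3), (0,0,4), (0,0,5), (0,0,6), (0,0,7), (0,0,8), (0,0,9), (0,0,10), (0,1,0) ...
Target (A=1, B=7, C=7) not in reachable set → no.

Answer: no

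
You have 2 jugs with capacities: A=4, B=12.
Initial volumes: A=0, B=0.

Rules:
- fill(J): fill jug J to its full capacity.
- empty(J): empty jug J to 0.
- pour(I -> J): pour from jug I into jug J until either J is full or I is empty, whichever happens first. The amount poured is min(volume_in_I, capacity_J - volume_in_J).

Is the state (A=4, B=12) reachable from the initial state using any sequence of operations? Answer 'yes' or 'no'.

Answer: yes

Derivation:
BFS from (A=0, B=0):
  1. fill(A) -> (A=4 B=0)
  2. fill(B) -> (A=4 B=12)
Target reached → yes.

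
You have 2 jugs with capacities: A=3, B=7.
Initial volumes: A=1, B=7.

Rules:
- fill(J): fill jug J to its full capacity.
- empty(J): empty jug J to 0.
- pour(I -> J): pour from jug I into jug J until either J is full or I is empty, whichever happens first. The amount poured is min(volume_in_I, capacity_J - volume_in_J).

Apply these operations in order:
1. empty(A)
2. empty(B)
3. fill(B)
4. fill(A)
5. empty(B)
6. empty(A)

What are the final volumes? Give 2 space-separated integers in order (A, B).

Answer: 0 0

Derivation:
Step 1: empty(A) -> (A=0 B=7)
Step 2: empty(B) -> (A=0 B=0)
Step 3: fill(B) -> (A=0 B=7)
Step 4: fill(A) -> (A=3 B=7)
Step 5: empty(B) -> (A=3 B=0)
Step 6: empty(A) -> (A=0 B=0)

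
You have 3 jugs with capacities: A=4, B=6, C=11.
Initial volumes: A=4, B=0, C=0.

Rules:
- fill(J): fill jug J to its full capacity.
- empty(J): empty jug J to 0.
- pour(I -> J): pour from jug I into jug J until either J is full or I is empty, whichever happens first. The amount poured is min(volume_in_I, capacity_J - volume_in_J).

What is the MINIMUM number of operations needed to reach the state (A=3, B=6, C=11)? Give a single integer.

Answer: 6

Derivation:
BFS from (A=4, B=0, C=0). One shortest path:
  1. fill(B) -> (A=4 B=6 C=0)
  2. pour(A -> C) -> (A=0 B=6 C=4)
  3. fill(A) -> (A=4 B=6 C=4)
  4. pour(B -> C) -> (A=4 B=0 C=10)
  5. fill(B) -> (A=4 B=6 C=10)
  6. pour(A -> C) -> (A=3 B=6 C=11)
Reached target in 6 moves.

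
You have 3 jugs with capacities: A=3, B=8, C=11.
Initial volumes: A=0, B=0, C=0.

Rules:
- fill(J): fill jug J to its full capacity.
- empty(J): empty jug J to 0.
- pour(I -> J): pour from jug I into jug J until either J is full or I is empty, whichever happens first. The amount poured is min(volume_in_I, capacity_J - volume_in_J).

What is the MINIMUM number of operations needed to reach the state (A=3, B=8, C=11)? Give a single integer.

BFS from (A=0, B=0, C=0). One shortest path:
  1. fill(A) -> (A=3 B=0 C=0)
  2. fill(B) -> (A=3 B=8 C=0)
  3. fill(C) -> (A=3 B=8 C=11)
Reached target in 3 moves.

Answer: 3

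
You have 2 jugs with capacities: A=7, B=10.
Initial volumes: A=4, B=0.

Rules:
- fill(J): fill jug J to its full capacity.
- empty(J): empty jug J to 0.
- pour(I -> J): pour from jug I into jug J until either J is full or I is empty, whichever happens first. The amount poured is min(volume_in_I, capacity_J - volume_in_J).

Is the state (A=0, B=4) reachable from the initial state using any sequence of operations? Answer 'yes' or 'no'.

Answer: yes

Derivation:
BFS from (A=4, B=0):
  1. pour(A -> B) -> (A=0 B=4)
Target reached → yes.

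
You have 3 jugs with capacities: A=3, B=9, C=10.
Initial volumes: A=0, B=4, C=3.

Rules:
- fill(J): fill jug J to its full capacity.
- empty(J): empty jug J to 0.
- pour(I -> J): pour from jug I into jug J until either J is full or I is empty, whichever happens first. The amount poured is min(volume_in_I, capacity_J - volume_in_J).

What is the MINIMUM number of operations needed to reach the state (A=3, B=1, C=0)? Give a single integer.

Answer: 2

Derivation:
BFS from (A=0, B=4, C=3). One shortest path:
  1. empty(C) -> (A=0 B=4 C=0)
  2. pour(B -> A) -> (A=3 B=1 C=0)
Reached target in 2 moves.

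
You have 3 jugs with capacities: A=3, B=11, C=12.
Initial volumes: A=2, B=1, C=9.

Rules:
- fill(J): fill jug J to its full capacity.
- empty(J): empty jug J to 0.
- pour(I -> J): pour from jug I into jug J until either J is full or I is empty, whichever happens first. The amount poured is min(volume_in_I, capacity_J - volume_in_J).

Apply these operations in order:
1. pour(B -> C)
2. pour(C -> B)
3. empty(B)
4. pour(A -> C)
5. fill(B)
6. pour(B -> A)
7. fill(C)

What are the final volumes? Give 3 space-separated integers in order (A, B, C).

Step 1: pour(B -> C) -> (A=2 B=0 C=10)
Step 2: pour(C -> B) -> (A=2 B=10 C=0)
Step 3: empty(B) -> (A=2 B=0 C=0)
Step 4: pour(A -> C) -> (A=0 B=0 C=2)
Step 5: fill(B) -> (A=0 B=11 C=2)
Step 6: pour(B -> A) -> (A=3 B=8 C=2)
Step 7: fill(C) -> (A=3 B=8 C=12)

Answer: 3 8 12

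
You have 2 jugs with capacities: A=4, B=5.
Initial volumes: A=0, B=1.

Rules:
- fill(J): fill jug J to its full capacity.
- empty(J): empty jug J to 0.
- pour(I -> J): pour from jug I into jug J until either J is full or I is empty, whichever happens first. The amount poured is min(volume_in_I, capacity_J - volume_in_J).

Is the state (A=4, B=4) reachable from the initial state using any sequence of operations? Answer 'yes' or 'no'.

BFS from (A=0, B=1):
  1. fill(A) -> (A=4 B=1)
  2. empty(B) -> (A=4 B=0)
  3. pour(A -> B) -> (A=0 B=4)
  4. fill(A) -> (A=4 B=4)
Target reached → yes.

Answer: yes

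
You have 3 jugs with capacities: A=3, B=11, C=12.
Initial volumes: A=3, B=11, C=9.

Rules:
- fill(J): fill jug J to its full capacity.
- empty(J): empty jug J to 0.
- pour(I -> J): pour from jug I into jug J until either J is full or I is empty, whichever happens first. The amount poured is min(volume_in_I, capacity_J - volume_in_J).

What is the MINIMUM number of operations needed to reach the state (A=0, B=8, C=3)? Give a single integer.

Answer: 3

Derivation:
BFS from (A=3, B=11, C=9). One shortest path:
  1. pour(B -> C) -> (A=3 B=8 C=12)
  2. empty(C) -> (A=3 B=8 C=0)
  3. pour(A -> C) -> (A=0 B=8 C=3)
Reached target in 3 moves.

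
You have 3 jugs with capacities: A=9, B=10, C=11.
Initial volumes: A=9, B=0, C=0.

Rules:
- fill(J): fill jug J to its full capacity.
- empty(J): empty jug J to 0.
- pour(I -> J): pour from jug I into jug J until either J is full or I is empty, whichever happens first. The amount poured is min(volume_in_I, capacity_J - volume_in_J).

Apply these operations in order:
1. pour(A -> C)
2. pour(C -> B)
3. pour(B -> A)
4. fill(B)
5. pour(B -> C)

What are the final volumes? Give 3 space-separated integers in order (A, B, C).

Step 1: pour(A -> C) -> (A=0 B=0 C=9)
Step 2: pour(C -> B) -> (A=0 B=9 C=0)
Step 3: pour(B -> A) -> (A=9 B=0 C=0)
Step 4: fill(B) -> (A=9 B=10 C=0)
Step 5: pour(B -> C) -> (A=9 B=0 C=10)

Answer: 9 0 10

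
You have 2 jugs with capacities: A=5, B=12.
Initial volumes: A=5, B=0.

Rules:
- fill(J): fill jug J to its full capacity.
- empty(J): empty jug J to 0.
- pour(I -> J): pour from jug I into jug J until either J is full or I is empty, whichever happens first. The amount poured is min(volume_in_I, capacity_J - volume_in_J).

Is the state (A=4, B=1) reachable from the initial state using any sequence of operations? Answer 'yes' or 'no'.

BFS explored all 34 reachable states.
Reachable set includes: (0,0), (0,1), (0,2), (0,3), (0,4), (0,5), (0,6), (0,7), (0,8), (0,9), (0,10), (0,11) ...
Target (A=4, B=1) not in reachable set → no.

Answer: no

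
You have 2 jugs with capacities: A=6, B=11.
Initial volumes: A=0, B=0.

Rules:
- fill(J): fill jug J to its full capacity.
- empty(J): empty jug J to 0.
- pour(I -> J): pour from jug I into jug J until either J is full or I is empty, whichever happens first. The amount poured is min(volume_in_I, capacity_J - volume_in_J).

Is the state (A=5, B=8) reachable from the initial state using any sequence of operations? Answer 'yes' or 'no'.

Answer: no

Derivation:
BFS explored all 34 reachable states.
Reachable set includes: (0,0), (0,1), (0,2), (0,3), (0,4), (0,5), (0,6), (0,7), (0,8), (0,9), (0,10), (0,11) ...
Target (A=5, B=8) not in reachable set → no.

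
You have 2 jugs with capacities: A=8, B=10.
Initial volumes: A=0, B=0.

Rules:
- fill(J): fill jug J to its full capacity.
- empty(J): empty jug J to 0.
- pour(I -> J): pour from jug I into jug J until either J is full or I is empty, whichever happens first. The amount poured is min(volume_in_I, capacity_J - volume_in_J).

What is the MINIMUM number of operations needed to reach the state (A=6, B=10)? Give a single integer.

BFS from (A=0, B=0). One shortest path:
  1. fill(A) -> (A=8 B=0)
  2. pour(A -> B) -> (A=0 B=8)
  3. fill(A) -> (A=8 B=8)
  4. pour(A -> B) -> (A=6 B=10)
Reached target in 4 moves.

Answer: 4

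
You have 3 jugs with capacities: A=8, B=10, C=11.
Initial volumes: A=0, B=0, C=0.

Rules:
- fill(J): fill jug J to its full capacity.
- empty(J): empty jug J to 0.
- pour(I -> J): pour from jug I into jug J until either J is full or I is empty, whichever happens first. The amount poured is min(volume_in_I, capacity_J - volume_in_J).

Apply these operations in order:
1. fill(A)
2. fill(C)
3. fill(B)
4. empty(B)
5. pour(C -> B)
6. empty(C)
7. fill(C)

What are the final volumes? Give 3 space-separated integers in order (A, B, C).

Step 1: fill(A) -> (A=8 B=0 C=0)
Step 2: fill(C) -> (A=8 B=0 C=11)
Step 3: fill(B) -> (A=8 B=10 C=11)
Step 4: empty(B) -> (A=8 B=0 C=11)
Step 5: pour(C -> B) -> (A=8 B=10 C=1)
Step 6: empty(C) -> (A=8 B=10 C=0)
Step 7: fill(C) -> (A=8 B=10 C=11)

Answer: 8 10 11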